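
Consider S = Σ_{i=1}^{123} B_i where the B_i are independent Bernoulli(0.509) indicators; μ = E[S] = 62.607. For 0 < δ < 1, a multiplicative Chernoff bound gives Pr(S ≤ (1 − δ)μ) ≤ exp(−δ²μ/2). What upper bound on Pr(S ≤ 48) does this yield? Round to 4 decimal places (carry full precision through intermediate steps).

0.1820

Write 48 = (1 − δ)μ, so δ = 1 − 48/62.607 = 0.2333126…
Then the exponent is δ²μ/2 = (μ − 48)²/(2μ) = 1.703998.
Bound = exp(−1.703998) = 0.18195.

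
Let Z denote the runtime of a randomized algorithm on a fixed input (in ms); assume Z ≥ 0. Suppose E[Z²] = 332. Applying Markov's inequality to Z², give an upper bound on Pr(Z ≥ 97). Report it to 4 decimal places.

Since Z ≥ 0, the event {Z ≥ 97} is the same as {Z² ≥ 9409}.
Markov's inequality applied to Z² gives Pr(Z² ≥ 9409) ≤ E[Z²]/9409 = 332/9409 = 0.0353.

0.0353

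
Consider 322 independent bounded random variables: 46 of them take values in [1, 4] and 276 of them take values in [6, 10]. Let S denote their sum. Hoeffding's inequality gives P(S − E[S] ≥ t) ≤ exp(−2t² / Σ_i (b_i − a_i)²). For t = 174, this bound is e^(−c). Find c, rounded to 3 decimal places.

Σ(b_i − a_i)² = 46·3² + 276·4² = 4830.
c = 2t² / 4830 = 2·174² / 4830 = 12.5366.

12.537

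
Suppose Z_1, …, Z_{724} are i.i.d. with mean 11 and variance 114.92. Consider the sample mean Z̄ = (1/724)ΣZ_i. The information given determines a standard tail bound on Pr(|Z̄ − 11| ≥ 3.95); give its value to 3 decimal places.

0.010

With mean and variance of each term known, Chebyshev's inequality bounds the deviation of the sum (or sample mean).
Var(Z̄) = Var(Z_i)/n = 114.92/724 = 0.15873.
Chebyshev: Pr(|Z̄ − 11| ≥ 3.95) ≤ Var(Z̄)/(3.95)² = 114.92/(724·3.95²) = 0.0102.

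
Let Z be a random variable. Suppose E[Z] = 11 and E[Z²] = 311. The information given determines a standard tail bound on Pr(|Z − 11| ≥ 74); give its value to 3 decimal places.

The first two moments determine the variance, so Chebyshev's inequality is the sharpest standard bound available.
Var(Z) = E[Z²] − (E[Z])² = 311 − 121 = 190.
Chebyshev's inequality: Pr(|Z − μ| ≥ t) ≤ Var(Z)/t² = 190/5476 = 0.0347.

0.035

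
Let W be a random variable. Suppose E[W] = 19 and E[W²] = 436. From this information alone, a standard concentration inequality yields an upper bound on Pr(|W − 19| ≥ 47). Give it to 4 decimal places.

The first two moments determine the variance, so Chebyshev's inequality is the sharpest standard bound available.
Var(W) = E[W²] − (E[W])² = 436 − 361 = 75.
Chebyshev's inequality: Pr(|W − μ| ≥ t) ≤ Var(W)/t² = 75/2209 = 0.0340.

0.0340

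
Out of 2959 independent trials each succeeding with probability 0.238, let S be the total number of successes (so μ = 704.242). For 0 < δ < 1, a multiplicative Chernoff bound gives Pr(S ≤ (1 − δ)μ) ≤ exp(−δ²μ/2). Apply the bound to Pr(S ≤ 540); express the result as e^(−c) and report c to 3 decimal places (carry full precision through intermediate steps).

Write 540 = (1 − δ)μ, so δ = 1 − 540/704.242 = 0.2332181…
Then the exponent is δ²μ/2 = (μ − 540)²/(2μ) = 19.152106.

19.152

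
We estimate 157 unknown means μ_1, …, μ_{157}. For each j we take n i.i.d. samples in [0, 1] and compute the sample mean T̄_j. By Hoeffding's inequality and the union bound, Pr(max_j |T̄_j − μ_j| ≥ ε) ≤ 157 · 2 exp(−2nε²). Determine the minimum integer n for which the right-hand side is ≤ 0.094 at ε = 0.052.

1501

Need 2·157·exp(−2nε²) ≤ 0.094, i.e. exp(−2nε²) ≤ 0.094/314.
So 2nε² ≥ ln(314/0.094) = 8.113853.
Hence n ≥ 8.113853/(2·0.052²) = 1500.343.
The smallest integer n is 1501.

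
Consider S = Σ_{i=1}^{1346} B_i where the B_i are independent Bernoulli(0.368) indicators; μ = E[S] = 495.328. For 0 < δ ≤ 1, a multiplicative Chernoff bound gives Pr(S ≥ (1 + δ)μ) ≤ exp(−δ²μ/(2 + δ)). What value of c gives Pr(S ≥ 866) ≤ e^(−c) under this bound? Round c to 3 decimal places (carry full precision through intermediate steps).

100.929

Write 866 = (1 + δ)μ, so δ = 866/495.328 − 1 = 0.7483365…
Then the exponent is δ²μ/(2 + δ) = (866 − μ)² / (μ·(2 + δ)) = 100.929189.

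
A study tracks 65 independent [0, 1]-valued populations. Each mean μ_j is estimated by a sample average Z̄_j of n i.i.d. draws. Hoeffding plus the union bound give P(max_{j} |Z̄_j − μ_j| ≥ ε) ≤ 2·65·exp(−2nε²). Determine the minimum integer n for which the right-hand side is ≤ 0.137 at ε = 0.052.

Need 2·65·exp(−2nε²) ≤ 0.137, i.e. exp(−2nε²) ≤ 0.137/130.
So 2nε² ≥ ln(130/0.137) = 6.855309.
Hence n ≥ 6.855309/(2·0.052²) = 1267.624.
The smallest integer n is 1268.

1268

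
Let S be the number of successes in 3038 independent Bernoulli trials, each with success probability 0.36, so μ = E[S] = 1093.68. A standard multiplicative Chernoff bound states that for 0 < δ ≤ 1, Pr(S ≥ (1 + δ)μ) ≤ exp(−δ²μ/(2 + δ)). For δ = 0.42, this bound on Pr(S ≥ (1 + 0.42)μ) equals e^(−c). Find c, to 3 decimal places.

c = δ²μ/(2 + δ) = 0.42²·1093.68/(2 + 0.42) = 79.7211.

79.721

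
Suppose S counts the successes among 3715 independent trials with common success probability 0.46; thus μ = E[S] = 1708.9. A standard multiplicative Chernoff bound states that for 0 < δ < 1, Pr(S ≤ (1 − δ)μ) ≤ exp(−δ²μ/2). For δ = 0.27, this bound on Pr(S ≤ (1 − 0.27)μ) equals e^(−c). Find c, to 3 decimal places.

c = δ²μ/2 = 0.27²·1708.9/2 = 62.2894.

62.289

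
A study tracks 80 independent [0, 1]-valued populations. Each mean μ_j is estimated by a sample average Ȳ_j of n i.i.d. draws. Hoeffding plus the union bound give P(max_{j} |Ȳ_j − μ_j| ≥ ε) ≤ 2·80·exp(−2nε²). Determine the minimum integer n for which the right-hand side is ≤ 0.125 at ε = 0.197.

Need 2·80·exp(−2nε²) ≤ 0.125, i.e. exp(−2nε²) ≤ 0.125/160.
So 2nε² ≥ ln(160/0.125) = 7.154615.
Hence n ≥ 7.154615/(2·0.197²) = 92.177.
The smallest integer n is 93.

93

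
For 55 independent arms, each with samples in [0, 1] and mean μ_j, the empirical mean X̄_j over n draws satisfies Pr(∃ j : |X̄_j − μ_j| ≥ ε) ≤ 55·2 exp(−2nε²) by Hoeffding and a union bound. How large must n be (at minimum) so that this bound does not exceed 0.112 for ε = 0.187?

99

Need 2·55·exp(−2nε²) ≤ 0.112, i.e. exp(−2nε²) ≤ 0.112/110.
So 2nε² ≥ ln(110/0.112) = 6.889737.
Hence n ≥ 6.889737/(2·0.187²) = 98.512.
The smallest integer n is 99.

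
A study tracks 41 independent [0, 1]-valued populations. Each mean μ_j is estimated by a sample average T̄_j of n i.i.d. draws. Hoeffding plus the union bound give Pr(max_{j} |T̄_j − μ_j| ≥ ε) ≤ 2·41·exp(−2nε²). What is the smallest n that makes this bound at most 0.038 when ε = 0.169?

135

Need 2·41·exp(−2nε²) ≤ 0.038, i.e. exp(−2nε²) ≤ 0.038/82.
So 2nε² ≥ ln(82/0.038) = 7.676888.
Hence n ≥ 7.676888/(2·0.169²) = 134.395.
The smallest integer n is 135.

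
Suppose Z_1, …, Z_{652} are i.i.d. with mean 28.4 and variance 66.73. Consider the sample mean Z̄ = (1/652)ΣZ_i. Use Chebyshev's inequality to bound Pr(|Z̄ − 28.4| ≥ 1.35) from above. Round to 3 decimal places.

Var(Z̄) = Var(Z_i)/n = 66.73/652 = 0.10235.
Chebyshev: Pr(|Z̄ − 28.4| ≥ 1.35) ≤ Var(Z̄)/(1.35)² = 66.73/(652·1.35²) = 0.0562.

0.056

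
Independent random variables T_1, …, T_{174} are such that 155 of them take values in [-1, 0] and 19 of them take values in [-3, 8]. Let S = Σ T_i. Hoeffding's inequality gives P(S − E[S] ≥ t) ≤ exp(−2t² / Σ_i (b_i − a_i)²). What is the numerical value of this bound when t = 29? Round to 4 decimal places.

Σ(b_i − a_i)² = 155·1² + 19·11² = 2454.
Exponent = 2·29² / 2454 = 0.68541.
Bound = exp(−0.68541) = 0.50388.

0.5039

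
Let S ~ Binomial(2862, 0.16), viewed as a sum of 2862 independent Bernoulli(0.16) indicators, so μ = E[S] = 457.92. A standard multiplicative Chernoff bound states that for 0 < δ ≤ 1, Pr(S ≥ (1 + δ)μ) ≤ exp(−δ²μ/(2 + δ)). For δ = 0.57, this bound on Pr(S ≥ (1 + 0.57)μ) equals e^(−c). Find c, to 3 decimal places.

57.890

c = δ²μ/(2 + δ) = 0.57²·457.92/(2 + 0.57) = 57.8904.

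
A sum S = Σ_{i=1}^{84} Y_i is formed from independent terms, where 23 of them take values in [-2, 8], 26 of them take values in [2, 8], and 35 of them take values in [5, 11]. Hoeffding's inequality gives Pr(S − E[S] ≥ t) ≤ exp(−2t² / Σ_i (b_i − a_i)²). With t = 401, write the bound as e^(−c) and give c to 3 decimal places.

Σ(b_i − a_i)² = 23·10² + 26·6² + 35·6² = 4496.
c = 2t² / 4496 = 2·401² / 4496 = 71.5307.

71.531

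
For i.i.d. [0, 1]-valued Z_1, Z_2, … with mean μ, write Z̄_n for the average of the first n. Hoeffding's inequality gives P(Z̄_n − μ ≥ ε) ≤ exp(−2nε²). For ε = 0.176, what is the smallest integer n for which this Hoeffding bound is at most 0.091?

39

Require exp(−2nε²) ≤ 0.091, i.e. 2nε² ≥ ln(1/0.091) = 2.396896.
So n ≥ 2.396896 / (2·0.176²) = 38.690.
The smallest integer n is 39.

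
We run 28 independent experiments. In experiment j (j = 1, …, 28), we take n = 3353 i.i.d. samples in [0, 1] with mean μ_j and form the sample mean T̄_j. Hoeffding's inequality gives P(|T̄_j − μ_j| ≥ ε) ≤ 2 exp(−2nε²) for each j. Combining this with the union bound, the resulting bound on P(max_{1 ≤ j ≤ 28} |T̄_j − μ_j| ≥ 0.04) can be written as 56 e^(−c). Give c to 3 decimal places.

10.730

Union bound over the 28 events: P(max_{1 ≤ j ≤ 28} |T̄_j − μ_j| ≥ 0.04) ≤ 28·2·exp(−2nε²) = 56 exp(−2·3353·0.04²).
So c = 2·3353·0.04² = 10.7296.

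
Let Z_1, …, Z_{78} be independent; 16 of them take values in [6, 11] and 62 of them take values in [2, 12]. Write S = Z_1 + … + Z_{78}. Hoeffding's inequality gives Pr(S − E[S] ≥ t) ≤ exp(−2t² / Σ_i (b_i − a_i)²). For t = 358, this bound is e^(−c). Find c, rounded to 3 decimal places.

38.838

Σ(b_i − a_i)² = 16·5² + 62·10² = 6600.
c = 2t² / 6600 = 2·358² / 6600 = 38.8376.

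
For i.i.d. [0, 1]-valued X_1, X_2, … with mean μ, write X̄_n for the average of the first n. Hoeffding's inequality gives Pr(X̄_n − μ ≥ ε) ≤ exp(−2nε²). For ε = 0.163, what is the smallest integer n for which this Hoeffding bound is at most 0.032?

65

Require exp(−2nε²) ≤ 0.032, i.e. 2nε² ≥ ln(1/0.032) = 3.442019.
So n ≥ 3.442019 / (2·0.163²) = 64.775.
The smallest integer n is 65.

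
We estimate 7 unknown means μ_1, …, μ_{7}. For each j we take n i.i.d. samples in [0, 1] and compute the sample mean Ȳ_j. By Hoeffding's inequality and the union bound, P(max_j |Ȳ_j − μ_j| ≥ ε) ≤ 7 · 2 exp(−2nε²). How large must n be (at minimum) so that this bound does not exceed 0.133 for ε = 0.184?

69

Need 2·7·exp(−2nε²) ≤ 0.133, i.e. exp(−2nε²) ≤ 0.133/14.
So 2nε² ≥ ln(14/0.133) = 4.656463.
Hence n ≥ 4.656463/(2·0.184²) = 68.769.
The smallest integer n is 69.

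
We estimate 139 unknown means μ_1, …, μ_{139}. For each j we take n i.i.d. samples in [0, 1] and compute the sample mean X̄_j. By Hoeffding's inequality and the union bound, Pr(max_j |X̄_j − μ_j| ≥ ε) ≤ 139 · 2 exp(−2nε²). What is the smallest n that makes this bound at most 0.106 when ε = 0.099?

402

Need 2·139·exp(−2nε²) ≤ 0.106, i.e. exp(−2nε²) ≤ 0.106/278.
So 2nε² ≥ ln(278/0.106) = 7.871937.
Hence n ≥ 7.871937/(2·0.099²) = 401.588.
The smallest integer n is 402.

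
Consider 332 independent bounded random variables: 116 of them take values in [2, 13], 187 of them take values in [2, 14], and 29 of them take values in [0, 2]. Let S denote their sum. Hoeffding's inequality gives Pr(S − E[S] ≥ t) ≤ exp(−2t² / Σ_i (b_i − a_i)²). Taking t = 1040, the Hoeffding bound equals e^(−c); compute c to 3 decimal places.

Σ(b_i − a_i)² = 116·11² + 187·12² + 29·2² = 41080.
c = 2t² / 41080 = 2·1040² / 41080 = 52.6582.

52.658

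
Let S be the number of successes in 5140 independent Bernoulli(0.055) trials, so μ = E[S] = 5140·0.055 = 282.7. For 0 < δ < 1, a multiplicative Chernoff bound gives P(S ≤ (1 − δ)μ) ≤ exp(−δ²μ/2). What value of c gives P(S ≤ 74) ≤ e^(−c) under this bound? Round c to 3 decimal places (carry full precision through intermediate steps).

Write 74 = (1 − δ)μ, so δ = 1 − 74/282.7 = 0.7382384…
Then the exponent is δ²μ/2 = (μ − 74)²/(2μ) = 77.035179.

77.035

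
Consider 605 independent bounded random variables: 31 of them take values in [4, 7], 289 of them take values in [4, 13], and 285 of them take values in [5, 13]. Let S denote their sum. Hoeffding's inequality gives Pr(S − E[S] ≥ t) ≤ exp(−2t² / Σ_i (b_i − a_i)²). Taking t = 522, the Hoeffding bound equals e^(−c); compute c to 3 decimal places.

Σ(b_i − a_i)² = 31·3² + 289·9² + 285·8² = 41928.
c = 2t² / 41928 = 2·522² / 41928 = 12.9977.

12.998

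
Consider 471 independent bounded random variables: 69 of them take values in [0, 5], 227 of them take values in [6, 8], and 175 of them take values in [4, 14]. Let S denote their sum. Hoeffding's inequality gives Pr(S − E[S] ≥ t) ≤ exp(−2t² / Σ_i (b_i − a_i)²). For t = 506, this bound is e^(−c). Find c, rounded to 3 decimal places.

Σ(b_i − a_i)² = 69·5² + 227·2² + 175·10² = 20133.
c = 2t² / 20133 = 2·506² / 20133 = 25.4345.

25.434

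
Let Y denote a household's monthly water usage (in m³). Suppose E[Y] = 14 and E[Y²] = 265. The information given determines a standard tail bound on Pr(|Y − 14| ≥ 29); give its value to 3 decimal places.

The first two moments determine the variance, so Chebyshev's inequality is the sharpest standard bound available.
Var(Y) = E[Y²] − (E[Y])² = 265 − 196 = 69.
Chebyshev's inequality: Pr(|Y − μ| ≥ t) ≤ Var(Y)/t² = 69/841 = 0.0820.

0.082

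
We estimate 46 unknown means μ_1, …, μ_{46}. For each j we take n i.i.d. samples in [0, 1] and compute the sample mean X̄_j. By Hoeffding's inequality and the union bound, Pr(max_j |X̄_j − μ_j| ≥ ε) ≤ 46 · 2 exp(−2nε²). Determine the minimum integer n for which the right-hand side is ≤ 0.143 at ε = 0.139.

168

Need 2·46·exp(−2nε²) ≤ 0.143, i.e. exp(−2nε²) ≤ 0.143/92.
So 2nε² ≥ ln(92/0.143) = 6.466699.
Hence n ≥ 6.466699/(2·0.139²) = 167.349.
The smallest integer n is 168.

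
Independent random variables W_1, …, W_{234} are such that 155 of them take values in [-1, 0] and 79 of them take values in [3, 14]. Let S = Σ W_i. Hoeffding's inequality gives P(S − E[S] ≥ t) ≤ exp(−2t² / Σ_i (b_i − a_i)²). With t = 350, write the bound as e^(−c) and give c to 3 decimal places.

Σ(b_i − a_i)² = 155·1² + 79·11² = 9714.
c = 2t² / 9714 = 2·350² / 9714 = 25.2213.

25.221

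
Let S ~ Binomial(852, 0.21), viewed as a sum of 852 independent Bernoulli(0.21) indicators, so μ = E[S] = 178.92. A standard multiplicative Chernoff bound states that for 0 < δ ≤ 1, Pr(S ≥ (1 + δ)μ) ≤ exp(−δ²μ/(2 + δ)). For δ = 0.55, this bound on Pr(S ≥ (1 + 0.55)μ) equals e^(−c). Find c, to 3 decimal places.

21.225

c = δ²μ/(2 + δ) = 0.55²·178.92/(2 + 0.55) = 21.2248.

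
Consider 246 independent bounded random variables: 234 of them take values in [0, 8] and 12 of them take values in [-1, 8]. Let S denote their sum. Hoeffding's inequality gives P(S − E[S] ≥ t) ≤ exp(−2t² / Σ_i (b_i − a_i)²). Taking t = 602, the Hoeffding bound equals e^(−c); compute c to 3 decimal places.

Σ(b_i − a_i)² = 234·8² + 12·9² = 15948.
c = 2t² / 15948 = 2·602² / 15948 = 45.4482.

45.448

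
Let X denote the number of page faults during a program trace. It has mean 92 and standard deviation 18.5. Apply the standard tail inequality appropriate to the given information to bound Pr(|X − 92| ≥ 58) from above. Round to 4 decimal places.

0.1017

Mean and variance are known, so Chebyshev's inequality applies.
Chebyshev: Pr(|X − μ| ≥ t) ≤ Var(X)/t².
Var(X) = σ² = 18.5² = 342.25.
Bound = 342.25 / 3364 = 0.1017.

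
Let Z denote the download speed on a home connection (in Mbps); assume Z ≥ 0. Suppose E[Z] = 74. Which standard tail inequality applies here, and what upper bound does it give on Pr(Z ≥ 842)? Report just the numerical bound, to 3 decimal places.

0.088

Only the mean of a non-negative variable is known, so Markov's inequality is the applicable tail bound.
Markov's inequality: for a non-negative random variable, Pr(Z ≥ a) ≤ E[Z]/a.
Here E[Z] = 74 and a = 842, so the bound is 74/842 = 0.0879.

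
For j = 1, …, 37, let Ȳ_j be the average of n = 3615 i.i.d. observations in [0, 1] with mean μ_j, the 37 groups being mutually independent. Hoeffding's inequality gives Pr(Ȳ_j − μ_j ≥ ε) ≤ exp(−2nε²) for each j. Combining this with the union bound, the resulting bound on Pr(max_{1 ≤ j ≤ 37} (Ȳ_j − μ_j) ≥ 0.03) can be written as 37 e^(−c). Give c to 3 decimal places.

6.507

Union bound over the 37 events: Pr(max_{1 ≤ j ≤ 37} (Ȳ_j − μ_j) ≥ 0.03) ≤ 37·exp(−2nε²) = 37 exp(−2·3615·0.03²).
So c = 2·3615·0.03² = 6.5070.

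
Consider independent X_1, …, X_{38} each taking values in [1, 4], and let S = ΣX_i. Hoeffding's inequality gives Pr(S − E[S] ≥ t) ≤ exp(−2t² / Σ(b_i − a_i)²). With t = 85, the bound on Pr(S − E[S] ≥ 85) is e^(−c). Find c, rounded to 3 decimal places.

42.251

Σ(b_i − a_i)² = 38·(3)² = 342.
c = 2t²/342 = 2·85²/342 = 42.2515.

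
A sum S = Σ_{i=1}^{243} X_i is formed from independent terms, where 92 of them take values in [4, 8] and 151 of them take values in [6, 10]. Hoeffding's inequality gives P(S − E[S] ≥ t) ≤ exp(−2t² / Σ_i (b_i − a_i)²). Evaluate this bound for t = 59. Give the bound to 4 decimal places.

Σ(b_i − a_i)² = 92·4² + 151·4² = 3888.
Exponent = 2·59² / 3888 = 1.79064.
Bound = exp(−1.79064) = 0.16685.

0.1669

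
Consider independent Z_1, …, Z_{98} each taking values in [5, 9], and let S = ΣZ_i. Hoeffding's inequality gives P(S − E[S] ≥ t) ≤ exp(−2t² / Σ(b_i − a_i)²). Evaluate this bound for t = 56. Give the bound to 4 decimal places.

Σ(b_i − a_i)² = 98·(4)² = 1568.
Exponent = 2·56²/1568 = 4.0000.
Bound = exp(−4.0000) = 0.01832.

0.0183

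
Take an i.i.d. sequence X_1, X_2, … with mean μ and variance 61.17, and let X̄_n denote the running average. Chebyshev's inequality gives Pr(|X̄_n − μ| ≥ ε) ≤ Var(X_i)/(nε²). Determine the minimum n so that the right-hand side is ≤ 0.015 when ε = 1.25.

2610

Require 61.17/(n·1.25²) ≤ 0.015, i.e. n ≥ 61.17/(0.015·1.25²) = 2609.920.
The smallest integer n is 2610.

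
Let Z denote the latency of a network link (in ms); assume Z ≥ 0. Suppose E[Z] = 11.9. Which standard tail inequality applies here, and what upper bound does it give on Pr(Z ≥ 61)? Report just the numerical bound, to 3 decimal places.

Only the mean of a non-negative variable is known, so Markov's inequality is the applicable tail bound.
Markov's inequality: for a non-negative random variable, Pr(Z ≥ a) ≤ E[Z]/a.
Here E[Z] = 11.9 and a = 61, so the bound is 11.9/61 = 0.1951.

0.195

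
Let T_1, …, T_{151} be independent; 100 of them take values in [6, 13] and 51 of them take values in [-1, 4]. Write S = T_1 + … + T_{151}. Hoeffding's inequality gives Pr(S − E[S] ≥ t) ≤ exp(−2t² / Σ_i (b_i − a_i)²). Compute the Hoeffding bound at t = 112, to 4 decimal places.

0.0172

Σ(b_i − a_i)² = 100·7² + 51·5² = 6175.
Exponent = 2·112² / 6175 = 4.06283.
Bound = exp(−4.06283) = 0.01720.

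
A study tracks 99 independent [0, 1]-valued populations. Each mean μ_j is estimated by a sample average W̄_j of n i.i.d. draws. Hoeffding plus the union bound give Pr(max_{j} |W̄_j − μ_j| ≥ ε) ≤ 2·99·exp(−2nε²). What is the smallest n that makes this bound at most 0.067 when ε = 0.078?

657

Need 2·99·exp(−2nε²) ≤ 0.067, i.e. exp(−2nε²) ≤ 0.067/198.
So 2nε² ≥ ln(198/0.067) = 7.991330.
Hence n ≥ 7.991330/(2·0.078²) = 656.750.
The smallest integer n is 657.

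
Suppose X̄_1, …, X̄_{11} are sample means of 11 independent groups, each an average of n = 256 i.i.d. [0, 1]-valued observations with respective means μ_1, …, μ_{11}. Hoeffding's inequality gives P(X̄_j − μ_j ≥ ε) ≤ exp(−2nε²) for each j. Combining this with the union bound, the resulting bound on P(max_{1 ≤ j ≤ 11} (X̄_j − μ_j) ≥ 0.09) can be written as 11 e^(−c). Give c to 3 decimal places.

Union bound over the 11 events: P(max_{1 ≤ j ≤ 11} (X̄_j − μ_j) ≥ 0.09) ≤ 11·exp(−2nε²) = 11 exp(−2·256·0.09²).
So c = 2·256·0.09² = 4.1472.

4.147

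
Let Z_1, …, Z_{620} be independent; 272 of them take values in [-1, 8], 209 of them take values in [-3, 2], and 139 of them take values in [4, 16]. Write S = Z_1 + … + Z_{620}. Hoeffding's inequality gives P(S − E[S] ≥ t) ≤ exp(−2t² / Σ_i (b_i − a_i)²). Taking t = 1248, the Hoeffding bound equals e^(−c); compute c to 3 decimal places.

Σ(b_i − a_i)² = 272·9² + 209·5² + 139·12² = 47273.
c = 2t² / 47273 = 2·1248² / 47273 = 65.8940.

65.894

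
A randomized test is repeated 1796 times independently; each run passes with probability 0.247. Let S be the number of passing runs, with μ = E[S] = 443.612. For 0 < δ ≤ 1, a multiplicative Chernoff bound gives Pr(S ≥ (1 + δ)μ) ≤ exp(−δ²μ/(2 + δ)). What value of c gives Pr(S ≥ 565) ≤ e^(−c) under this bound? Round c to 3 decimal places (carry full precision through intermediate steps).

14.609

Write 565 = (1 + δ)μ, so δ = 565/443.612 − 1 = 0.2736355…
Then the exponent is δ²μ/(2 + δ) = (565 − μ)² / (μ·(2 + δ)) = 14.609232.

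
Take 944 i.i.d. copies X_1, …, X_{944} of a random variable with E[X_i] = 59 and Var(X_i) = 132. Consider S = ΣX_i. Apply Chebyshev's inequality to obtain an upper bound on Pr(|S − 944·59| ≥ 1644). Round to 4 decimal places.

Var(S) = n·Var(X_i) = 944·132 = 124608.
Chebyshev: Pr(|S − 944·59| ≥ 1644) ≤ Var(S)/1644² = 124608/2702736 = 0.0461.

0.0461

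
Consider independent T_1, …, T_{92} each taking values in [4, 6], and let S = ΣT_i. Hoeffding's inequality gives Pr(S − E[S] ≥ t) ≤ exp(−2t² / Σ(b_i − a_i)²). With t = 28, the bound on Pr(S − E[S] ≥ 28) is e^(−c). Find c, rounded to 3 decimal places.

Σ(b_i − a_i)² = 92·(2)² = 368.
c = 2t²/368 = 2·28²/368 = 4.2609.

4.261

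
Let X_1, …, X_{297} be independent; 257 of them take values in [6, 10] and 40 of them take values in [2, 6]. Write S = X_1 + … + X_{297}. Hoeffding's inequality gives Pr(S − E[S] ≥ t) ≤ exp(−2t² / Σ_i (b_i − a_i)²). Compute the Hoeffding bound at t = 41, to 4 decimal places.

0.4929

Σ(b_i − a_i)² = 257·4² + 40·4² = 4752.
Exponent = 2·41² / 4752 = 0.70749.
Bound = exp(−0.70749) = 0.49288.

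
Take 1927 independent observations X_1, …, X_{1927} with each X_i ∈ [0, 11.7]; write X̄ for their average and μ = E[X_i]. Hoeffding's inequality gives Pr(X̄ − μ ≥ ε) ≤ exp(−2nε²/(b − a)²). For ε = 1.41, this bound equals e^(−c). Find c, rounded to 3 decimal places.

55.973

c = 2nε²/(b − a)² = 2·1927·1.41² / 11.7² = 55.9730.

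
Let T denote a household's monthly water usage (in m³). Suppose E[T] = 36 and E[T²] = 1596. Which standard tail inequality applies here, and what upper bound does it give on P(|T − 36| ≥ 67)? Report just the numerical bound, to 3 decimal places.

The first two moments determine the variance, so Chebyshev's inequality is the sharpest standard bound available.
Var(T) = E[T²] − (E[T])² = 1596 − 1296 = 300.
Chebyshev's inequality: P(|T − μ| ≥ t) ≤ Var(T)/t² = 300/4489 = 0.0668.

0.067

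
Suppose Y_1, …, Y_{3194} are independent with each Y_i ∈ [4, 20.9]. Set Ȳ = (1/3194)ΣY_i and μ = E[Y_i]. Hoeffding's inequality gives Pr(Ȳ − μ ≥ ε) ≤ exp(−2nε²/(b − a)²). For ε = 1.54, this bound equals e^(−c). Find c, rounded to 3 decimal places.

53.044

c = 2nε²/(b − a)² = 2·3194·1.54² / 16.9² = 53.0436.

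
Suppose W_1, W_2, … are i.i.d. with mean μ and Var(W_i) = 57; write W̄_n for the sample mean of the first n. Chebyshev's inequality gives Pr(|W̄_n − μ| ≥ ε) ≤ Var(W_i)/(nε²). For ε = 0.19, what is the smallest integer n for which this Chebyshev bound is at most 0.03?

52632

Require 57/(n·0.19²) ≤ 0.03, i.e. n ≥ 57/(0.03·0.19²) = 52631.579.
The smallest integer n is 52632.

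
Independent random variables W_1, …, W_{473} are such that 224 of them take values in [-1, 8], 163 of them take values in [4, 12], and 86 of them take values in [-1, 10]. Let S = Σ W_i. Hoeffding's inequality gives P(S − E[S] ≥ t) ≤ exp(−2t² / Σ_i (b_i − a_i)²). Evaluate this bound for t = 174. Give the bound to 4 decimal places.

Σ(b_i − a_i)² = 224·9² + 163·8² + 86·11² = 38982.
Exponent = 2·174² / 38982 = 1.55333.
Bound = exp(−1.55333) = 0.21154.

0.2115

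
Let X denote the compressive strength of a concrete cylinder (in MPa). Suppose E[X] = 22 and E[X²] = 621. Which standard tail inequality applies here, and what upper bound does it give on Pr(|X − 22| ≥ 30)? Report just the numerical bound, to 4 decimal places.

0.1522

The first two moments determine the variance, so Chebyshev's inequality is the sharpest standard bound available.
Var(X) = E[X²] − (E[X])² = 621 − 484 = 137.
Chebyshev's inequality: Pr(|X − μ| ≥ t) ≤ Var(X)/t² = 137/900 = 0.1522.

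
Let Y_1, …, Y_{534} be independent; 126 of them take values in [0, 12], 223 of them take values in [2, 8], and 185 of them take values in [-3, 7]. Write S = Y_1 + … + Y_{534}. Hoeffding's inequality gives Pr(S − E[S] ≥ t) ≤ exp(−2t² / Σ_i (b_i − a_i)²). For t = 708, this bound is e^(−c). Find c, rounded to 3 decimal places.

22.442

Σ(b_i − a_i)² = 126·12² + 223·6² + 185·10² = 44672.
c = 2t² / 44672 = 2·708² / 44672 = 22.4420.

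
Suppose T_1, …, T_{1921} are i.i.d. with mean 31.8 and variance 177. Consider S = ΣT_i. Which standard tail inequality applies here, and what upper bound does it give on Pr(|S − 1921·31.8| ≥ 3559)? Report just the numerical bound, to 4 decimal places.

With mean and variance of each term known, Chebyshev's inequality bounds the deviation of the sum (or sample mean).
Var(S) = n·Var(T_i) = 1921·177 = 340017.
Chebyshev: Pr(|S − 1921·31.8| ≥ 3559) ≤ Var(S)/3559² = 340017/12666481 = 0.0268.

0.0268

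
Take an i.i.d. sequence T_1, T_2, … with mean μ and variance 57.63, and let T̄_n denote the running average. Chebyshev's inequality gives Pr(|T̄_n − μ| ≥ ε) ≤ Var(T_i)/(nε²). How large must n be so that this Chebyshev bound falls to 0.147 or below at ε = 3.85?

27

Require 57.63/(n·3.85²) ≤ 0.147, i.e. n ≥ 57.63/(0.147·3.85²) = 26.449.
The smallest integer n is 27.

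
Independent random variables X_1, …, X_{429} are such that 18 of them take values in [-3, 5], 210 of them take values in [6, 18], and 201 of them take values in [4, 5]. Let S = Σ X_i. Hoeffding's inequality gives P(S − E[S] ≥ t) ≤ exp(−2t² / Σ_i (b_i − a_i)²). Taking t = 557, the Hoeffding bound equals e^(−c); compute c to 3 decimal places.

Σ(b_i − a_i)² = 18·8² + 210·12² + 201·1² = 31593.
c = 2t² / 31593 = 2·557² / 31593 = 19.6404.

19.640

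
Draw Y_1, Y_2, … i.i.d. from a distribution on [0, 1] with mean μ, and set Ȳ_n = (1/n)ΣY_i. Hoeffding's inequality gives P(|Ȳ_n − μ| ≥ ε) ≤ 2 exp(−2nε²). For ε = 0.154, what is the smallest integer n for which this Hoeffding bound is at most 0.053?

Require 2·exp(−2nε²) ≤ 0.053, i.e. 2nε² ≥ ln(2/0.053) = 3.630611.
So n ≥ 3.630611 / (2·0.154²) = 76.543.
The smallest integer n is 77.

77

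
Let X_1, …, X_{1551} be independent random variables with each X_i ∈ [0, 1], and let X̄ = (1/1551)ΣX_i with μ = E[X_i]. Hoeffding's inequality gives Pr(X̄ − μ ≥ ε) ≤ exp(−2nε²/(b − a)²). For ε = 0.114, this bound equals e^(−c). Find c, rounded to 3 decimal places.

40.314

c = 2nε²/(b − a)² = 2·1551·0.114² / 1² = 40.3136.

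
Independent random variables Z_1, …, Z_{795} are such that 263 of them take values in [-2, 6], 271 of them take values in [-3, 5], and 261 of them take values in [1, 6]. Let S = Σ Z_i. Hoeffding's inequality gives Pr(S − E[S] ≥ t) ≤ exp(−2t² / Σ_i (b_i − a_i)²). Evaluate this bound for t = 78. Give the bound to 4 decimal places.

0.7416

Σ(b_i − a_i)² = 263·8² + 271·8² + 261·5² = 40701.
Exponent = 2·78² / 40701 = 0.29896.
Bound = exp(−0.29896) = 0.74159.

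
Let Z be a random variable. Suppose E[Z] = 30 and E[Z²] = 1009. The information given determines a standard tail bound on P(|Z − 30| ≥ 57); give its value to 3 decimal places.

0.034

The first two moments determine the variance, so Chebyshev's inequality is the sharpest standard bound available.
Var(Z) = E[Z²] − (E[Z])² = 1009 − 900 = 109.
Chebyshev's inequality: P(|Z − μ| ≥ t) ≤ Var(Z)/t² = 109/3249 = 0.0335.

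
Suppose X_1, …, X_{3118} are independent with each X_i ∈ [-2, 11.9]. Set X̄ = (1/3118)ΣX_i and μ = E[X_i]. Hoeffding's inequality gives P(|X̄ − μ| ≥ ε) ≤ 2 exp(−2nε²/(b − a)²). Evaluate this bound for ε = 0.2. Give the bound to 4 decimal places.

0.5500

Exponent: 2nε²/(b − a)² = 2·3118·0.2² / 13.9² = 1.29103.
Bound = 2·exp(−1.29103) = 0.54997.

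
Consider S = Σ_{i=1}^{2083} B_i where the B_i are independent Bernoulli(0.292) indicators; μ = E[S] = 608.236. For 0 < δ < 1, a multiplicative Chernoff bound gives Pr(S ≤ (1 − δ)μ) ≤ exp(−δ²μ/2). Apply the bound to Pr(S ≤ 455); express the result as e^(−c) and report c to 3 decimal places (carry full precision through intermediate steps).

19.303

Write 455 = (1 − δ)μ, so δ = 1 − 455/608.236 = 0.2519351…
Then the exponent is δ²μ/2 = (μ − 455)²/(2μ) = 19.302764.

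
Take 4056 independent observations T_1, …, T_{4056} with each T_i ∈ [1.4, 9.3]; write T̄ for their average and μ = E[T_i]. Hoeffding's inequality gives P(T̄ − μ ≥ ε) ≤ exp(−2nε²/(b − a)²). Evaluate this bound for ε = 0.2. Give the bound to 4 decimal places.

Exponent: 2nε²/(b − a)² = 2·4056·0.2² / 7.9² = 5.19917.
Bound = exp(−5.19917) = 0.00552.

0.0055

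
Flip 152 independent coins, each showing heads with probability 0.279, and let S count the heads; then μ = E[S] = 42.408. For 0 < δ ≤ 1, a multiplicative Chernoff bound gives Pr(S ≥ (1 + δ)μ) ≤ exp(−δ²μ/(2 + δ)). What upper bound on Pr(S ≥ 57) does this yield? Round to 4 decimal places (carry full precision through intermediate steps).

Write 57 = (1 + δ)μ, so δ = 57/42.408 − 1 = 0.344086…
Then the exponent is δ²μ/(2 + δ) = (57 − μ)² / (μ·(2 + δ)) = 2.141945.
Bound = exp(−2.141945) = 0.11743.

0.1174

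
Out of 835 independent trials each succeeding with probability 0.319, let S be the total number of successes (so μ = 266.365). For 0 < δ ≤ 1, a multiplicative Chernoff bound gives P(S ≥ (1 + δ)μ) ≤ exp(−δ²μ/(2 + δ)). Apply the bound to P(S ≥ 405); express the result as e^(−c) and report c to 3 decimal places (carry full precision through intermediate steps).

Write 405 = (1 + δ)μ, so δ = 405/266.365 − 1 = 0.52047…
Then the exponent is δ²μ/(2 + δ) = (405 − μ)² / (μ·(2 + δ)) = 28.627741.

28.628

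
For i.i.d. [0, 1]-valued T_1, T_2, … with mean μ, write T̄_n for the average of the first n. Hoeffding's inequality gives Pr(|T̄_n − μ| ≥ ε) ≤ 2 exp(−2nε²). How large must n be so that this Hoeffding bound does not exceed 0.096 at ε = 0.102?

Require 2·exp(−2nε²) ≤ 0.096, i.e. 2nε² ≥ ln(2/0.096) = 3.036554.
So n ≥ 3.036554 / (2·0.102²) = 145.932.
The smallest integer n is 146.

146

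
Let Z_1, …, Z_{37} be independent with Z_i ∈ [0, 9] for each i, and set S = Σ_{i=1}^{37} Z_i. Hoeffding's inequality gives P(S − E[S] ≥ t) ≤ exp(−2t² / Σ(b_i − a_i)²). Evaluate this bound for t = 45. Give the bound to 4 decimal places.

Σ(b_i − a_i)² = 37·(9)² = 2997.
Exponent = 2·45²/2997 = 1.3514.
Bound = exp(−1.3514) = 0.25889.

0.2589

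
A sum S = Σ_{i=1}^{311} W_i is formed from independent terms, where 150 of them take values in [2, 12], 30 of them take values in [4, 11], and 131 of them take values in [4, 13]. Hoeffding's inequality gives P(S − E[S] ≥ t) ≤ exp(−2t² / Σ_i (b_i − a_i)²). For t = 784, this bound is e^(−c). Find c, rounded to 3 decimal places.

45.394

Σ(b_i − a_i)² = 150·10² + 30·7² + 131·9² = 27081.
c = 2t² / 27081 = 2·784² / 27081 = 45.3939.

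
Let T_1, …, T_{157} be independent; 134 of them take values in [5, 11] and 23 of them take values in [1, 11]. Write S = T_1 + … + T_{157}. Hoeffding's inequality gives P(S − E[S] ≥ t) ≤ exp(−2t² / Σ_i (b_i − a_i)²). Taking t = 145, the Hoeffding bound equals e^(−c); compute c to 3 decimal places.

5.903

Σ(b_i − a_i)² = 134·6² + 23·10² = 7124.
c = 2t² / 7124 = 2·145² / 7124 = 5.9026.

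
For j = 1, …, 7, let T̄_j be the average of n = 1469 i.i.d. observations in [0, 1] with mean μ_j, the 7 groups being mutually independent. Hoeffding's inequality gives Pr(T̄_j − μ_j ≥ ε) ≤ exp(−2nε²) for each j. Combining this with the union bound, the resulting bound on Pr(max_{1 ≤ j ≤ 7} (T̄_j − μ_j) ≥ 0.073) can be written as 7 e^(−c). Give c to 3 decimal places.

Union bound over the 7 events: Pr(max_{1 ≤ j ≤ 7} (T̄_j − μ_j) ≥ 0.073) ≤ 7·exp(−2nε²) = 7 exp(−2·1469·0.073²).
So c = 2·1469·0.073² = 15.6566.

15.657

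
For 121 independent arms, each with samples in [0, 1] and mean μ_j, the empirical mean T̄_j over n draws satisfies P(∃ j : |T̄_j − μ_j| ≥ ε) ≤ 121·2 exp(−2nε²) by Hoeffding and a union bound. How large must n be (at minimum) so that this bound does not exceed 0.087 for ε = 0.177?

Need 2·121·exp(−2nε²) ≤ 0.087, i.e. exp(−2nε²) ≤ 0.087/242.
So 2nε² ≥ ln(242/0.087) = 7.930785.
Hence n ≥ 7.930785/(2·0.177²) = 126.573.
The smallest integer n is 127.

127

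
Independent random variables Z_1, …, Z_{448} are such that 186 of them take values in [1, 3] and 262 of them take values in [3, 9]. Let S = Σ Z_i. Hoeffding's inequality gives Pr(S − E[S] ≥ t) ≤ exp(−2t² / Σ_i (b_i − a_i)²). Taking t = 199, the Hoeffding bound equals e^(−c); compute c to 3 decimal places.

7.783

Σ(b_i − a_i)² = 186·2² + 262·6² = 10176.
c = 2t² / 10176 = 2·199² / 10176 = 7.7832.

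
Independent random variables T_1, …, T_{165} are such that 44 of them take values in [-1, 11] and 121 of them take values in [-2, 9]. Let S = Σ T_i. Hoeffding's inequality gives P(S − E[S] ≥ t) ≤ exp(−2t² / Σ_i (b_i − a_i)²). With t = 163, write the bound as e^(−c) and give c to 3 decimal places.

Σ(b_i − a_i)² = 44·12² + 121·11² = 20977.
c = 2t² / 20977 = 2·163² / 20977 = 2.5332.

2.533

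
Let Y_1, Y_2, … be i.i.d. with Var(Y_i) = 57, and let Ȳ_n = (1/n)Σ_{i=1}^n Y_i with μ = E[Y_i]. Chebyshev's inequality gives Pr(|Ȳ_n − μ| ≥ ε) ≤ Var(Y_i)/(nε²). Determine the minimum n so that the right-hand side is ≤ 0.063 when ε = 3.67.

Require 57/(n·3.67²) ≤ 0.063, i.e. n ≥ 57/(0.063·3.67²) = 67.174.
The smallest integer n is 68.

68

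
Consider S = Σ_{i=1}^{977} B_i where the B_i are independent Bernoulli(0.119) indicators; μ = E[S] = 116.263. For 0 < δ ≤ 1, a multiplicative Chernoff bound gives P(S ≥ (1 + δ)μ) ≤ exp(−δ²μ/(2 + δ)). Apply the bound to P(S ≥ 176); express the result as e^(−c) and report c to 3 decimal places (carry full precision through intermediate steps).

Write 176 = (1 + δ)μ, so δ = 176/116.263 − 1 = 0.5138092…
Then the exponent is δ²μ/(2 + δ) = (176 − μ)² / (μ·(2 + δ)) = 12.209925.

12.210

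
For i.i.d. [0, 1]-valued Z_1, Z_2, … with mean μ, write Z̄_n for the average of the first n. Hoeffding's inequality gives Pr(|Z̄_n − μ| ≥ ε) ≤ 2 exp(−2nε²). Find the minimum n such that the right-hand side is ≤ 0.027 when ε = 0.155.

90

Require 2·exp(−2nε²) ≤ 0.027, i.e. 2nε² ≥ ln(2/0.027) = 4.305066.
So n ≥ 4.305066 / (2·0.155²) = 89.596.
The smallest integer n is 90.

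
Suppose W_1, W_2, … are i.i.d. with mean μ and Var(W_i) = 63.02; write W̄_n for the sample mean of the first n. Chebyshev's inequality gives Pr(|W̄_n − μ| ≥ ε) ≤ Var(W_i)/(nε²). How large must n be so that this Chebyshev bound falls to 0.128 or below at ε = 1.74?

163

Require 63.02/(n·1.74²) ≤ 0.128, i.e. n ≥ 63.02/(0.128·1.74²) = 162.618.
The smallest integer n is 163.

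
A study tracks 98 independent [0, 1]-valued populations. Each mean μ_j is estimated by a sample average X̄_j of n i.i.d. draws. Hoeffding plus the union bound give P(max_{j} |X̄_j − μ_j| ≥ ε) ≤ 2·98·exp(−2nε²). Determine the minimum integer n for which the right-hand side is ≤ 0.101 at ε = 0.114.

292

Need 2·98·exp(−2nε²) ≤ 0.101, i.e. exp(−2nε²) ≤ 0.101/196.
So 2nε² ≥ ln(196/0.101) = 7.570749.
Hence n ≥ 7.570749/(2·0.114²) = 291.272.
The smallest integer n is 292.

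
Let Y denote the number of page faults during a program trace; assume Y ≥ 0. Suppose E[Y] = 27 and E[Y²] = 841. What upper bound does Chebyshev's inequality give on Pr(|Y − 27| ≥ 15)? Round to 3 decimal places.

Var(Y) = E[Y²] − (E[Y])² = 841 − 729 = 112.
Chebyshev's inequality: Pr(|Y − μ| ≥ t) ≤ Var(Y)/t² = 112/225 = 0.4978.

0.498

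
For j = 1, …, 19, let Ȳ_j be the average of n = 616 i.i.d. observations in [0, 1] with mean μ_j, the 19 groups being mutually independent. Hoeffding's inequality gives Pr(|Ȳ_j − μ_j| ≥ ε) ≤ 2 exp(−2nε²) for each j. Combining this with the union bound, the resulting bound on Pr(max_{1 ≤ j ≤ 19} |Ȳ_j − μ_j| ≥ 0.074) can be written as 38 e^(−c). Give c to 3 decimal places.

6.746

Union bound over the 19 events: Pr(max_{1 ≤ j ≤ 19} |Ȳ_j − μ_j| ≥ 0.074) ≤ 19·2·exp(−2nε²) = 38 exp(−2·616·0.074²).
So c = 2·616·0.074² = 6.7464.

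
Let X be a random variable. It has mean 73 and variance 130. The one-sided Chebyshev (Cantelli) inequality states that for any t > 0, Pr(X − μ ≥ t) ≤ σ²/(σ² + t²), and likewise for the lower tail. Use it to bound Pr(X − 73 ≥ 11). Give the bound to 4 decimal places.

0.5179

Here σ² = 130 and t = 11, so σ² + t² = 251.
Cantelli's bound: 130/251 = 0.5179.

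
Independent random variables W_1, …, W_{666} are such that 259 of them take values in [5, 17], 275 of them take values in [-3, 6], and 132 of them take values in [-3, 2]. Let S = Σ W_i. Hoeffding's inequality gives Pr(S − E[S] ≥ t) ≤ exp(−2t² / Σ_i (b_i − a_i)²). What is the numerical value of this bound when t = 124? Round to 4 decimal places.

0.6132

Σ(b_i − a_i)² = 259·12² + 275·9² + 132·5² = 62871.
Exponent = 2·124² / 62871 = 0.48913.
Bound = exp(−0.48913) = 0.61316.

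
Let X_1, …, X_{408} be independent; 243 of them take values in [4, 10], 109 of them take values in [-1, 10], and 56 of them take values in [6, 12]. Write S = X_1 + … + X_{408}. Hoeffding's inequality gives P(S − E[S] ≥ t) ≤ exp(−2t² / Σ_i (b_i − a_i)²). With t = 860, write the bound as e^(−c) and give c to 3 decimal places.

Σ(b_i − a_i)² = 243·6² + 109·11² + 56·6² = 23953.
c = 2t² / 23953 = 2·860² / 23953 = 61.7543.

61.754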